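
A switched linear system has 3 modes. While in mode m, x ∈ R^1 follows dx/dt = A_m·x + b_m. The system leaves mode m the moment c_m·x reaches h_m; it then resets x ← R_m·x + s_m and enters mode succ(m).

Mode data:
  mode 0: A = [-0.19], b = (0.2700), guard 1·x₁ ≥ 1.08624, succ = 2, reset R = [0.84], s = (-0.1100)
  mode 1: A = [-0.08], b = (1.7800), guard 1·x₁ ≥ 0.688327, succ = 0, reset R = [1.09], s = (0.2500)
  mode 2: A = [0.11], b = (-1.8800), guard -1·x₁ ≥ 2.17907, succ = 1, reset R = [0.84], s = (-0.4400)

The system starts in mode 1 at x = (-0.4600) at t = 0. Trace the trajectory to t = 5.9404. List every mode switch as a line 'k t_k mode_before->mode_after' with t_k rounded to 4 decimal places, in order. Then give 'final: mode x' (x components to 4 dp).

1 0.6486 1->0
2 1.8514 0->2
3 3.3795 2->1
4 4.9869 1->0
final: 0 1.0700

Mode 1: guard c·x = 0.6883 hit at Δt = 0.6486 (t = 0.6486), x⁻ = (0.6883) → reset → x⁺ = (1.0003), jump to mode 0
Mode 0: guard c·x = 1.0862 hit at Δt = 1.2028 (t = 1.8514), x⁻ = (1.0862) → reset → x⁺ = (0.8024), jump to mode 2
Mode 2: guard c·x = 2.1791 hit at Δt = 1.5281 (t = 3.3795), x⁻ = (-2.1791) → reset → x⁺ = (-2.2704), jump to mode 1
Mode 1: guard c·x = 0.6883 hit at Δt = 1.6074 (t = 4.9869), x⁻ = (0.6883) → reset → x⁺ = (1.0003), jump to mode 0
Mode 0: flow for 0.9535 to horizon, guard not reached → x = (1.0700)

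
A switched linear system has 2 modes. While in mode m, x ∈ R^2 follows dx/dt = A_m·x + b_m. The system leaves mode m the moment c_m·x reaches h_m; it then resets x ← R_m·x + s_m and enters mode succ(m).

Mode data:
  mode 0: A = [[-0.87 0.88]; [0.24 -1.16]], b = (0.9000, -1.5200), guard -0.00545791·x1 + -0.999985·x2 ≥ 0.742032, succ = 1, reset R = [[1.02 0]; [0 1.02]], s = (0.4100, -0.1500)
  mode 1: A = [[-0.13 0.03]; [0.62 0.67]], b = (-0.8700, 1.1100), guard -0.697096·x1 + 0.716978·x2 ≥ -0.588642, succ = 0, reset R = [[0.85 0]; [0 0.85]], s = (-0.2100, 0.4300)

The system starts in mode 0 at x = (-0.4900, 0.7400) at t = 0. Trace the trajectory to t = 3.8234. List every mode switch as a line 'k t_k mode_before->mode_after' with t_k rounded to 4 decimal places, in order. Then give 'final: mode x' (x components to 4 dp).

Mode 0: guard c·x = 0.7420 hit at Δt = 1.1433 (t = 1.1433), x⁻ = (0.2860, -0.7436) → reset → x⁺ = (0.7017, -0.9085), jump to mode 1
Mode 1: guard c·x = -0.5886 hit at Δt = 0.4110 (t = 1.5543), x⁻ = (0.3085, -0.5211) → reset → x⁺ = (0.0522, -0.0129), jump to mode 0
Mode 0: guard c·x = 0.7420 hit at Δt = 0.7600 (t = 2.3143), x⁻ = (0.2957, -0.7437) → reset → x⁺ = (0.7116, -0.9085), jump to mode 1
Mode 1: guard c·x = -0.5886 hit at Δt = 0.4144 (t = 2.7287), x⁻ = (0.3147, -0.5150) → reset → x⁺ = (0.0575, -0.0078), jump to mode 0
Mode 0: guard c·x = 0.7420 hit at Δt = 0.7647 (t = 3.4934), x⁻ = (0.3001, -0.7437) → reset → x⁺ = (0.7161, -0.9086), jump to mode 1
Mode 1: flow for 0.3300 to horizon, guard not reached → x = (0.3978, -0.5949)

1 1.1433 0->1
2 1.5543 1->0
3 2.3143 0->1
4 2.7287 1->0
5 3.4934 0->1
final: 1 0.3978 -0.5949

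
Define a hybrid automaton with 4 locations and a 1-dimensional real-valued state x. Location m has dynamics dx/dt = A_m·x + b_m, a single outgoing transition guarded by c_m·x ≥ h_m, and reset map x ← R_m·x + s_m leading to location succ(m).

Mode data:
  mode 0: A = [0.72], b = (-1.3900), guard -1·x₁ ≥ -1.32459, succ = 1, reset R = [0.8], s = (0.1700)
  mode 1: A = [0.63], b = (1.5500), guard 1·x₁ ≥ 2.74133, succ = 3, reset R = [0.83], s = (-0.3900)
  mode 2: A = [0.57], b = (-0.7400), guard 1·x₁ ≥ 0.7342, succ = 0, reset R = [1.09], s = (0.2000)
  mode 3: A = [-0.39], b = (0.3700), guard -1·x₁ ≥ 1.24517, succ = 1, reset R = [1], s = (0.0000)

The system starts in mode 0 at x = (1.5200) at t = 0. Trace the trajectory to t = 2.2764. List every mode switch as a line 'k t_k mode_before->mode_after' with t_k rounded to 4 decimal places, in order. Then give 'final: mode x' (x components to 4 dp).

1 0.5407 0->1
2 1.0857 1->3
final: 3 1.5374

Mode 0: guard c·x = -1.3246 hit at Δt = 0.5407 (t = 0.5407), x⁻ = (1.3246) → reset → x⁺ = (1.2297), jump to mode 1
Mode 1: guard c·x = 2.7413 hit at Δt = 0.5450 (t = 1.0857), x⁻ = (2.7413) → reset → x⁺ = (1.8853), jump to mode 3
Mode 3: flow for 1.1907 to horizon, guard not reached → x = (1.5374)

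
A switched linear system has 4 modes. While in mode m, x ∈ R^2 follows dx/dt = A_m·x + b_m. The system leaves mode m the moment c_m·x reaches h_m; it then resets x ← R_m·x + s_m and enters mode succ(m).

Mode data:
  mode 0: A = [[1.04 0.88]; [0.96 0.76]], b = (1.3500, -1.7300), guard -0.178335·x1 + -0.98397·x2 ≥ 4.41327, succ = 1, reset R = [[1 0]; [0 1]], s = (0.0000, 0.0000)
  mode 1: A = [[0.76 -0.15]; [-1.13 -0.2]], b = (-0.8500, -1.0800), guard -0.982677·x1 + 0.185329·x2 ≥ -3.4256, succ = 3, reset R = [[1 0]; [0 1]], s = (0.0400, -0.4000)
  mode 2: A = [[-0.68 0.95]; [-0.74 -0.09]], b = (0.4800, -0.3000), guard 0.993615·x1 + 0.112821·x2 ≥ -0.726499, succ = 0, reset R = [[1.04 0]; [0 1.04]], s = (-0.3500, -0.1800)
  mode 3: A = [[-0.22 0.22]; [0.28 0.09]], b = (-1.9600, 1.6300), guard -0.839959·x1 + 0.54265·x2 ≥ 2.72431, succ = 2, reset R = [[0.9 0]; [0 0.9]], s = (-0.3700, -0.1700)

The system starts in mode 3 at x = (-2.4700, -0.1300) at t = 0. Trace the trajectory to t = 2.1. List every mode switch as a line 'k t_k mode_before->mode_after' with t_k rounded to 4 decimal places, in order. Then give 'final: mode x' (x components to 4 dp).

1 0.4544 3->2
2 1.3803 2->0
final: 0 -1.0349 -1.0337

Mode 3: guard c·x = 2.7243 hit at Δt = 0.4544 (t = 0.4544), x⁻ = (-3.0756, 0.2597) → reset → x⁺ = (-3.1381, 0.0637), jump to mode 2
Mode 2: guard c·x = -0.7265 hit at Δt = 0.9259 (t = 1.3803), x⁻ = (-0.8517, 1.0611) → reset → x⁺ = (-1.2357, 0.9236), jump to mode 0
Mode 0: flow for 0.7197 to horizon, guard not reached → x = (-1.0349, -1.0337)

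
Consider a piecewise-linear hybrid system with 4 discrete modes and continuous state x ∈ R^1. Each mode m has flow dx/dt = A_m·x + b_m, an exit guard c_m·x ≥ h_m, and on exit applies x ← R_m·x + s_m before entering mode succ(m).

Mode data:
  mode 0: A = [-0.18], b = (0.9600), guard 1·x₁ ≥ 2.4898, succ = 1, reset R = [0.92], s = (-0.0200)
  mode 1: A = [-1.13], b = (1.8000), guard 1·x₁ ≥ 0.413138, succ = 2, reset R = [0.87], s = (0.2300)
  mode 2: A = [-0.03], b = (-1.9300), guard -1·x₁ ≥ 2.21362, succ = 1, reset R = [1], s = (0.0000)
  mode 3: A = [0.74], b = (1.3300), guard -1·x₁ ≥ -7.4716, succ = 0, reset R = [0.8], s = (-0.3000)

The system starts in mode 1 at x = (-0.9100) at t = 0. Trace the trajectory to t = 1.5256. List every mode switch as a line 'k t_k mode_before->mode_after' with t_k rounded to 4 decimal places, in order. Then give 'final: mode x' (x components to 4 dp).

Mode 1: guard c·x = 0.4131 hit at Δt = 0.6656 (t = 0.6656), x⁻ = (0.4131) → reset → x⁺ = (0.5894), jump to mode 2
Mode 2: flow for 0.8600 to horizon, guard not reached → x = (-1.0642)

1 0.6656 1->2
final: 2 -1.0642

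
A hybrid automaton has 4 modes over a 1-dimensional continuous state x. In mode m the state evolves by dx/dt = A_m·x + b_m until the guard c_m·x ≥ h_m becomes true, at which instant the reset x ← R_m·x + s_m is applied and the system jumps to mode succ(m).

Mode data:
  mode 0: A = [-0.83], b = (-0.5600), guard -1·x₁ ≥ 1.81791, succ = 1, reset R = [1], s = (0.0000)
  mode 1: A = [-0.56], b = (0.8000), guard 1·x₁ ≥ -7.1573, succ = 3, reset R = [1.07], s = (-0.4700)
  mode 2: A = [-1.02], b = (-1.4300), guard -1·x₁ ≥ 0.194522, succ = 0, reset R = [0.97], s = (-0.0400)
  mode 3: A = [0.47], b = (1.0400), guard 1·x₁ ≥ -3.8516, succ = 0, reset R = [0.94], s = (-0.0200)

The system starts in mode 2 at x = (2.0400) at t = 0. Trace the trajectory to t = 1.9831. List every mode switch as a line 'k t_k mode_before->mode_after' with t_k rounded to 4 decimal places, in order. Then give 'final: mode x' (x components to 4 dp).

Mode 2: guard c·x = 0.1945 hit at Δt = 1.0270 (t = 1.0270), x⁻ = (-0.1945) → reset → x⁺ = (-0.2287), jump to mode 0
Mode 0: flow for 0.9561 to horizon, guard not reached → x = (-0.4730)

1 1.0270 2->0
final: 0 -0.4730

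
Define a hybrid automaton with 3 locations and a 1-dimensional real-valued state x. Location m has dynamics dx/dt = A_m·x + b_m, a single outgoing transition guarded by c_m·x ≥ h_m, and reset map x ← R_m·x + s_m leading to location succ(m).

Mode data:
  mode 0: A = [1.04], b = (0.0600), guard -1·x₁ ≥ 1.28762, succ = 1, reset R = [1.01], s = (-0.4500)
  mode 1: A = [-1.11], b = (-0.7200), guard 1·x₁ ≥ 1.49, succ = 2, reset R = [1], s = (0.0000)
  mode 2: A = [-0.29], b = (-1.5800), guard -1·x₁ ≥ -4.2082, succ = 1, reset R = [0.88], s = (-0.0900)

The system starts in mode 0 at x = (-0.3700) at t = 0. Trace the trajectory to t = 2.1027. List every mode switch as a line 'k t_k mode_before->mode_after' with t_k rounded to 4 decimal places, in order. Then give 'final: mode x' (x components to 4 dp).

Mode 0: guard c·x = 1.2876 hit at Δt = 1.3180 (t = 1.3180), x⁻ = (-1.2876) → reset → x⁺ = (-1.7505), jump to mode 1
Mode 1: flow for 0.7847 to horizon, guard not reached → x = (-1.1098)

1 1.3180 0->1
final: 1 -1.1098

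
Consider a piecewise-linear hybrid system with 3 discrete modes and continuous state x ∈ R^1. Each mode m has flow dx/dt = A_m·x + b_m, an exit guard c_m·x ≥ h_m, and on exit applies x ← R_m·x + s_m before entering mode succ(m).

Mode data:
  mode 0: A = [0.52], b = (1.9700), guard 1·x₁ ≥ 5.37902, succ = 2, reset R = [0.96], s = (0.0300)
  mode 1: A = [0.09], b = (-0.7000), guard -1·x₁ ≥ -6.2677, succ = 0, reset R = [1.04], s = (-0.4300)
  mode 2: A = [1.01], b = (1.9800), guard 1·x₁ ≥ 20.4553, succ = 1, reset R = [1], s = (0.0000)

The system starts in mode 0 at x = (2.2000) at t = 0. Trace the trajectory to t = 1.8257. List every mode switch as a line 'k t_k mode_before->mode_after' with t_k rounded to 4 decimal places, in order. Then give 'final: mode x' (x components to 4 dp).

1 0.8189 0->2
final: 2 17.8177

Mode 0: guard c·x = 5.3790 hit at Δt = 0.8189 (t = 0.8189), x⁻ = (5.3790) → reset → x⁺ = (5.1939), jump to mode 2
Mode 2: flow for 1.0068 to horizon, guard not reached → x = (17.8177)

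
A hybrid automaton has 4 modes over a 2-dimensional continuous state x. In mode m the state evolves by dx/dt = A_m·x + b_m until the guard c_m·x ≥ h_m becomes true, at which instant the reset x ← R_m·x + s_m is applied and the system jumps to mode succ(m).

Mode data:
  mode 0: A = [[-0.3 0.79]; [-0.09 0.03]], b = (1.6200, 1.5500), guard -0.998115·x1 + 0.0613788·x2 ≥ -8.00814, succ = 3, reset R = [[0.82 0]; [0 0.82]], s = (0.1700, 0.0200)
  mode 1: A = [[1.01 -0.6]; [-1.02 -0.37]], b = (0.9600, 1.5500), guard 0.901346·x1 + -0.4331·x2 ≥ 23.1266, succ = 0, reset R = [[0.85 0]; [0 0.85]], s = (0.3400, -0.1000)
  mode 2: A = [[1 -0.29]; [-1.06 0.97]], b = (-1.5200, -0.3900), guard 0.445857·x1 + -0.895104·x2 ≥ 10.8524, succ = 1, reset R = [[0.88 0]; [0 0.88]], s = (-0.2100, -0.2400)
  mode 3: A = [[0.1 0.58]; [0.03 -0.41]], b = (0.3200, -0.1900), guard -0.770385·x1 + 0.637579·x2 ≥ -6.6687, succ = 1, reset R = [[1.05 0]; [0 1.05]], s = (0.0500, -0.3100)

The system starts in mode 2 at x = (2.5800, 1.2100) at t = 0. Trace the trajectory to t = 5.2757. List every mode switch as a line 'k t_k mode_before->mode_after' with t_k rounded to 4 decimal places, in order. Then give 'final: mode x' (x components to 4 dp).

1 1.4707 2->1
2 2.1917 1->0
3 3.0924 0->3
4 3.8884 3->1
5 4.8778 1->0
final: 0 12.5440 -10.7681

Mode 2: guard c·x = 10.8524 hit at Δt = 1.4707 (t = 1.4707), x⁻ = (7.1384, -8.5685) → reset → x⁺ = (6.0718, -7.7803), jump to mode 1
Mode 1: guard c·x = 23.1266 hit at Δt = 0.7210 (t = 2.1917), x⁻ = (19.5111, -12.7922) → reset → x⁺ = (16.9245, -10.9734), jump to mode 0
Mode 0: guard c·x = -8.0081 hit at Δt = 0.9007 (t = 3.0924), x⁻ = (7.3567, -10.8398) → reset → x⁺ = (6.2025, -8.8686), jump to mode 3
Mode 3: guard c·x = -6.6687 hit at Δt = 0.7960 (t = 3.8884), x⁻ = (3.3314, -6.4341) → reset → x⁺ = (3.5479, -7.0659), jump to mode 1
Mode 1: guard c·x = 23.1266 hit at Δt = 0.9894 (t = 4.8778), x⁻ = (19.6498, -12.5037) → reset → x⁺ = (17.0423, -10.7282), jump to mode 0
Mode 0: flow for 0.3979 to horizon, guard not reached → x = (12.5440, -10.7681)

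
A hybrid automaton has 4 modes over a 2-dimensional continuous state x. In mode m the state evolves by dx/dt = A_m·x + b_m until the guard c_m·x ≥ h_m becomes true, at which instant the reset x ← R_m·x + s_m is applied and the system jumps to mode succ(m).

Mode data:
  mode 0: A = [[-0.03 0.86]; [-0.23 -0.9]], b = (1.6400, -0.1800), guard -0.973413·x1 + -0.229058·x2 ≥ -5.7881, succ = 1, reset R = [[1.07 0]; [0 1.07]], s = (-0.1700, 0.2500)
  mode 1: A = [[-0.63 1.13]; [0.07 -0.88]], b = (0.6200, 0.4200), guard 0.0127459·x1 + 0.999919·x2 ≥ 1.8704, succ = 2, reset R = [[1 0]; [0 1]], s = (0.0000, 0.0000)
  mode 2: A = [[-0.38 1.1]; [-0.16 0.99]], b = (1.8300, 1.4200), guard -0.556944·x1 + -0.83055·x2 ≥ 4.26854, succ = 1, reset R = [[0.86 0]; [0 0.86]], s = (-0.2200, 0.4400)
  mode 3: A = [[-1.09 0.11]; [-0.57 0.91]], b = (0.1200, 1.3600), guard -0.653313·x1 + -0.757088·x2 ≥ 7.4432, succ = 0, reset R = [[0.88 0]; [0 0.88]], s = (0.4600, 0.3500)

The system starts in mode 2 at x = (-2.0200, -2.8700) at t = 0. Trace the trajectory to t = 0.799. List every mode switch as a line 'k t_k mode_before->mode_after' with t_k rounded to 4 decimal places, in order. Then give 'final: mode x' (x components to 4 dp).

Mode 2: guard c·x = 4.2685 hit at Δt = 0.4755 (t = 0.4755), x⁻ = (-2.4129, -3.5214) → reset → x⁺ = (-2.2951, -2.5884), jump to mode 1
Mode 1: flow for 0.3235 to horizon, guard not reached → x = (-2.4190, -1.8759)

1 0.4755 2->1
final: 1 -2.4190 -1.8759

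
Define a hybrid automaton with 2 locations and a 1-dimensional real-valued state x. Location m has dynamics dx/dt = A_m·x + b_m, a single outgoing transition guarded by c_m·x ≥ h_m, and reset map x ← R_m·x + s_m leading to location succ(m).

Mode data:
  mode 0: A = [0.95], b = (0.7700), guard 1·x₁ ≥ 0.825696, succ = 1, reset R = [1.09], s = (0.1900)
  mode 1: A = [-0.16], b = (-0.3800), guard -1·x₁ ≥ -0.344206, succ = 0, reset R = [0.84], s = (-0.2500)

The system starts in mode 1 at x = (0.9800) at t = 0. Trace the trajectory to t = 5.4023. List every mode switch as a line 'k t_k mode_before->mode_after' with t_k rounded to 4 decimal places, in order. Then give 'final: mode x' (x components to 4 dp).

1 1.3132 1->0
2 2.0030 0->1
3 3.5178 1->0
4 4.2076 0->1
final: 1 0.4871

Mode 1: guard c·x = -0.3442 hit at Δt = 1.3132 (t = 1.3132), x⁻ = (0.3442) → reset → x⁺ = (0.0391), jump to mode 0
Mode 0: guard c·x = 0.8257 hit at Δt = 0.6898 (t = 2.0030), x⁻ = (0.8257) → reset → x⁺ = (1.0900), jump to mode 1
Mode 1: guard c·x = -0.3442 hit at Δt = 1.5148 (t = 3.5178), x⁻ = (0.3442) → reset → x⁺ = (0.0391), jump to mode 0
Mode 0: guard c·x = 0.8257 hit at Δt = 0.6898 (t = 4.2076), x⁻ = (0.8257) → reset → x⁺ = (1.0900), jump to mode 1
Mode 1: flow for 1.1947 to horizon, guard not reached → x = (0.4871)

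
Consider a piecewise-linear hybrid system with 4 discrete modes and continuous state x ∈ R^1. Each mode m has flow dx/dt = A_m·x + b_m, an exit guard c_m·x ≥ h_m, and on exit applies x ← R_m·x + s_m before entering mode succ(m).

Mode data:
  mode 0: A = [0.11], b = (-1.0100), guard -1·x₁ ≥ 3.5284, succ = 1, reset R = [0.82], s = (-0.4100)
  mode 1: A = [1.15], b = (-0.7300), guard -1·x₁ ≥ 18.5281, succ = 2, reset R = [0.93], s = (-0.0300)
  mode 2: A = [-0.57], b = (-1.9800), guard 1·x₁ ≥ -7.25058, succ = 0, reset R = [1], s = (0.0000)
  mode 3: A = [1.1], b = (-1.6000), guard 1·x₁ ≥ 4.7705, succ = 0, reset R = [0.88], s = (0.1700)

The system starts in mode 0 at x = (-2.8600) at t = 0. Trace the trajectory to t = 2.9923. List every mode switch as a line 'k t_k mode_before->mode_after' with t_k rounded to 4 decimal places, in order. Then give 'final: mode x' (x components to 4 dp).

Mode 0: guard c·x = 3.5284 hit at Δt = 0.4911 (t = 0.4911), x⁻ = (-3.5284) → reset → x⁺ = (-3.3033), jump to mode 1
Mode 1: guard c·x = 18.5281 hit at Δt = 1.3759 (t = 1.8670), x⁻ = (-18.5281) → reset → x⁺ = (-17.2611), jump to mode 2
Mode 2: flow for 1.1253 to horizon, guard not reached → x = (-10.7334)

1 0.4911 0->1
2 1.8670 1->2
final: 2 -10.7334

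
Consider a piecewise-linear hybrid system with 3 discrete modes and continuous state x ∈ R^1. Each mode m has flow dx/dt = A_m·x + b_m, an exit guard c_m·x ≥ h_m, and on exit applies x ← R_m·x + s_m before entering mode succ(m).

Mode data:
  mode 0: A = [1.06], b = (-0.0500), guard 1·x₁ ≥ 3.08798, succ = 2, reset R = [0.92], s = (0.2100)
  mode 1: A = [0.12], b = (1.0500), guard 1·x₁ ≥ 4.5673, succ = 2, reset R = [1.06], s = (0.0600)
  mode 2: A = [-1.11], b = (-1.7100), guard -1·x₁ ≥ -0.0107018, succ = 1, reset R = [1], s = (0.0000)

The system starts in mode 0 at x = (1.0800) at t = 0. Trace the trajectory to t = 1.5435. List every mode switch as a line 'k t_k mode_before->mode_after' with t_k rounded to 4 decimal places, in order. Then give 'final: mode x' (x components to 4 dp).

Mode 0: guard c·x = 3.0880 hit at Δt = 1.0187 (t = 1.0187), x⁻ = (3.0880) → reset → x⁺ = (3.0509), jump to mode 2
Mode 2: flow for 0.5248 to horizon, guard not reached → x = (1.0237)

1 1.0187 0->2
final: 2 1.0237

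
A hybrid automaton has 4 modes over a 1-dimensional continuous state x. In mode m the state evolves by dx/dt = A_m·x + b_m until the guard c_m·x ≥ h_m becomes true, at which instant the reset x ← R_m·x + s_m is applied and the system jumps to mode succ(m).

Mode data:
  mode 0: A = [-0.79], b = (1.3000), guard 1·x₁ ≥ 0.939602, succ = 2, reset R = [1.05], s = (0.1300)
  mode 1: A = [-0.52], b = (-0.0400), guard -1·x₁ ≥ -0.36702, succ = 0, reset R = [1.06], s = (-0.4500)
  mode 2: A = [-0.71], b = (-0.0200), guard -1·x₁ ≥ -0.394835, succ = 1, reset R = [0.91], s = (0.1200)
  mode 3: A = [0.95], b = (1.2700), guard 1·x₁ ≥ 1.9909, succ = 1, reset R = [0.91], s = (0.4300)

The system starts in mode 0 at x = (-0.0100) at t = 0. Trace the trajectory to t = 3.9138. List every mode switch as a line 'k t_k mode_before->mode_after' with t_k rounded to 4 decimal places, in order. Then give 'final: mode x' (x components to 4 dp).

1 1.0789 0->2
2 2.4811 2->1
3 2.9147 1->0
final: 0 0.8705

Mode 0: guard c·x = 0.9396 hit at Δt = 1.0789 (t = 1.0789), x⁻ = (0.9396) → reset → x⁺ = (1.1166), jump to mode 2
Mode 2: guard c·x = -0.3948 hit at Δt = 1.4022 (t = 2.4811), x⁻ = (0.3948) → reset → x⁺ = (0.4793), jump to mode 1
Mode 1: guard c·x = -0.3670 hit at Δt = 0.4336 (t = 2.9147), x⁻ = (0.3670) → reset → x⁺ = (-0.0610), jump to mode 0
Mode 0: flow for 0.9991 to horizon, guard not reached → x = (0.8705)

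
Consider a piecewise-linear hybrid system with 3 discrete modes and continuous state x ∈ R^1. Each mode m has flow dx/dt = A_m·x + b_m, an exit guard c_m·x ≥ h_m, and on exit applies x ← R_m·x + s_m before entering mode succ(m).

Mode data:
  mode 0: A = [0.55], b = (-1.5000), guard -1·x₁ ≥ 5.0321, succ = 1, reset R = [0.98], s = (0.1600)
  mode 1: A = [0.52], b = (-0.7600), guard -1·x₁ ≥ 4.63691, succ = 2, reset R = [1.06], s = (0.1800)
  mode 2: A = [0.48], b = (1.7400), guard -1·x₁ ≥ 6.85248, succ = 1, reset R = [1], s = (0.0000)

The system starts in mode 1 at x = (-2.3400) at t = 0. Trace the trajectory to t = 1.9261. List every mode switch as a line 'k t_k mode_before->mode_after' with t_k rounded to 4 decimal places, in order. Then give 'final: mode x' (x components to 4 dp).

Mode 1: guard c·x = 4.6369 hit at Δt = 0.9089 (t = 0.9089), x⁻ = (-4.6369) → reset → x⁺ = (-4.7351), jump to mode 2
Mode 2: flow for 1.0172 to horizon, guard not reached → x = (-5.4339)

1 0.9089 1->2
final: 2 -5.4339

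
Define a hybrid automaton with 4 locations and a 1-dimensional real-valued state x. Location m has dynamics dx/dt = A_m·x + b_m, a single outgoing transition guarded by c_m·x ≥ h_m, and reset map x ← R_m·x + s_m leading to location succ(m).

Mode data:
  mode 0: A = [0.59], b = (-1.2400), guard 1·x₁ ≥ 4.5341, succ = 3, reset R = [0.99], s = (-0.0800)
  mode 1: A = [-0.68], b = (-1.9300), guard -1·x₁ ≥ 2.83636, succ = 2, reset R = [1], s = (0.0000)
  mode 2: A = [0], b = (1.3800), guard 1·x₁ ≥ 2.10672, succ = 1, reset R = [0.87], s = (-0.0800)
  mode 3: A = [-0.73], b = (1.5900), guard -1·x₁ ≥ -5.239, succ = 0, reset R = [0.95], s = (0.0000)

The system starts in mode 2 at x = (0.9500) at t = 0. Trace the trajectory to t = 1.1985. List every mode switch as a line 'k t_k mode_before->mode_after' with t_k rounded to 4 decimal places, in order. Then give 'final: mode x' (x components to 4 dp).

Mode 2: guard c·x = 2.1067 hit at Δt = 0.8382 (t = 0.8382), x⁻ = (2.1067) → reset → x⁺ = (1.7528), jump to mode 1
Mode 1: flow for 0.3603 to horizon, guard not reached → x = (0.7552)

1 0.8382 2->1
final: 1 0.7552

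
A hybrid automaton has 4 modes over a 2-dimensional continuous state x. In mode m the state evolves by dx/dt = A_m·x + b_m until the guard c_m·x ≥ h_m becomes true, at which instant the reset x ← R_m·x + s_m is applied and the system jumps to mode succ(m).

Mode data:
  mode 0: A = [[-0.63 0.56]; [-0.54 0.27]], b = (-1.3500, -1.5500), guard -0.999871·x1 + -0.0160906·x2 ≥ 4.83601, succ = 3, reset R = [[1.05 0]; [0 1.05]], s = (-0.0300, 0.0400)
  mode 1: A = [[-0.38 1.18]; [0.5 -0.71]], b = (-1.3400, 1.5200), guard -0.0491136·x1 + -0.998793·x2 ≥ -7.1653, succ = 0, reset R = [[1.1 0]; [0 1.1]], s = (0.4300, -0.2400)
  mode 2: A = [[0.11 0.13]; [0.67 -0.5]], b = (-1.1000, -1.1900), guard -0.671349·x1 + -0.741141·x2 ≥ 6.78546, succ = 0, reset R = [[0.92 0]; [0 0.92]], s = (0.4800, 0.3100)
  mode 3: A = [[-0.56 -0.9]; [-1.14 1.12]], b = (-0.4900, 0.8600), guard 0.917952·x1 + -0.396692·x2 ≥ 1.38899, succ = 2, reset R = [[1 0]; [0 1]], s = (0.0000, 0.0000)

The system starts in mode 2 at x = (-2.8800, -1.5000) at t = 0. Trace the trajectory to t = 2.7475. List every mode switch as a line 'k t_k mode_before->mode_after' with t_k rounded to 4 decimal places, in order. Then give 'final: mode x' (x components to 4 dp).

1 1.2219 2->0
2 1.9548 0->3
final: 3 -1.4824 -3.6890

Mode 2: guard c·x = 6.7855 hit at Δt = 1.2219 (t = 1.2219), x⁻ = (-5.2285, -4.4192) → reset → x⁺ = (-4.3303, -3.7557), jump to mode 0
Mode 0: guard c·x = 4.8360 hit at Δt = 0.7329 (t = 1.9548), x⁻ = (-4.7749, -3.8383) → reset → x⁺ = (-5.0436, -3.9902), jump to mode 3
Mode 3: flow for 0.7927 to horizon, guard not reached → x = (-1.4824, -3.6890)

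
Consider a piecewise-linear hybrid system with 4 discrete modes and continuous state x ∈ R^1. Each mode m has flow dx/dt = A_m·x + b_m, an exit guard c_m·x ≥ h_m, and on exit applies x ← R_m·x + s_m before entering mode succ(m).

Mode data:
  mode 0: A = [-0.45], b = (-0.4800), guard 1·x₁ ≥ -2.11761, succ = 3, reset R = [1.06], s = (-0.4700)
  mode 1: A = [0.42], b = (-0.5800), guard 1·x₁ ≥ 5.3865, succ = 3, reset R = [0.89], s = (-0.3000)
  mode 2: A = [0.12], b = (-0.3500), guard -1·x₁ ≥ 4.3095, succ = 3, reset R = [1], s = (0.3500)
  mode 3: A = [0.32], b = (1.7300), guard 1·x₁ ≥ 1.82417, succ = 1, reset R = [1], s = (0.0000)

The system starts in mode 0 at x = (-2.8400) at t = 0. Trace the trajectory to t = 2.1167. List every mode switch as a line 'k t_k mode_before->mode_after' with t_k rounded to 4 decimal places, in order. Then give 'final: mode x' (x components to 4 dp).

1 1.1626 0->3
final: 3 -1.7536

Mode 0: guard c·x = -2.1176 hit at Δt = 1.1626 (t = 1.1626), x⁻ = (-2.1176) → reset → x⁺ = (-2.7147), jump to mode 3
Mode 3: flow for 0.9541 to horizon, guard not reached → x = (-1.7536)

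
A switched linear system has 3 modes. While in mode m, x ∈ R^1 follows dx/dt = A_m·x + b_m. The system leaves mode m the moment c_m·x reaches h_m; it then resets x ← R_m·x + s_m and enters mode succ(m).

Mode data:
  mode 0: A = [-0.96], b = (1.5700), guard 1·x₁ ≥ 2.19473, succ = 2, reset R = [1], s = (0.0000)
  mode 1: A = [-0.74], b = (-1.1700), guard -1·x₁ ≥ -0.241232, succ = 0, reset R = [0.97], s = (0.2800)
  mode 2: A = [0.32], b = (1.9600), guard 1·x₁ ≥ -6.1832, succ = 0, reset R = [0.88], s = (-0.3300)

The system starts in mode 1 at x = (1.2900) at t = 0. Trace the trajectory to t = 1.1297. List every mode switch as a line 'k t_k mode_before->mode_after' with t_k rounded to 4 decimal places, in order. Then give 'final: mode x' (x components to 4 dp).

Mode 1: guard c·x = -0.2412 hit at Δt = 0.6143 (t = 0.6143), x⁻ = (0.2412) → reset → x⁺ = (0.5140), jump to mode 0
Mode 0: flow for 0.5154 to horizon, guard not reached → x = (0.9517)

1 0.6143 1->0
final: 0 0.9517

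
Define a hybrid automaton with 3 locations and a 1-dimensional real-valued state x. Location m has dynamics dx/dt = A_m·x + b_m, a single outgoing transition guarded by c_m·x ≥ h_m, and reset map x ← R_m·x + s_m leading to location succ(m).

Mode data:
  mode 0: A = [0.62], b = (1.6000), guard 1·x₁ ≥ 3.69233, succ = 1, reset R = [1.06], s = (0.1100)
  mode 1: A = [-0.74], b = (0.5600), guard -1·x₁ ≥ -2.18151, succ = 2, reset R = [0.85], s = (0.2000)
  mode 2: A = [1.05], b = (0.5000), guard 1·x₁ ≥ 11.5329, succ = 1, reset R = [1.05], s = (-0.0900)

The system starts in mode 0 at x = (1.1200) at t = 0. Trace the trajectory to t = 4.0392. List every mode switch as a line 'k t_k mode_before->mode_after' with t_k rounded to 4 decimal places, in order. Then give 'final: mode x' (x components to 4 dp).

1 0.8512 0->1
2 1.9727 1->2
3 3.4558 2->1
final: 1 8.0707

Mode 0: guard c·x = 3.6923 hit at Δt = 0.8512 (t = 0.8512), x⁻ = (3.6923) → reset → x⁺ = (4.0239), jump to mode 1
Mode 1: guard c·x = -2.1815 hit at Δt = 1.1215 (t = 1.9727), x⁻ = (2.1815) → reset → x⁺ = (2.0543), jump to mode 2
Mode 2: guard c·x = 11.5329 hit at Δt = 1.4831 (t = 3.4558), x⁻ = (11.5329) → reset → x⁺ = (12.0195), jump to mode 1
Mode 1: flow for 0.5834 to horizon, guard not reached → x = (8.0707)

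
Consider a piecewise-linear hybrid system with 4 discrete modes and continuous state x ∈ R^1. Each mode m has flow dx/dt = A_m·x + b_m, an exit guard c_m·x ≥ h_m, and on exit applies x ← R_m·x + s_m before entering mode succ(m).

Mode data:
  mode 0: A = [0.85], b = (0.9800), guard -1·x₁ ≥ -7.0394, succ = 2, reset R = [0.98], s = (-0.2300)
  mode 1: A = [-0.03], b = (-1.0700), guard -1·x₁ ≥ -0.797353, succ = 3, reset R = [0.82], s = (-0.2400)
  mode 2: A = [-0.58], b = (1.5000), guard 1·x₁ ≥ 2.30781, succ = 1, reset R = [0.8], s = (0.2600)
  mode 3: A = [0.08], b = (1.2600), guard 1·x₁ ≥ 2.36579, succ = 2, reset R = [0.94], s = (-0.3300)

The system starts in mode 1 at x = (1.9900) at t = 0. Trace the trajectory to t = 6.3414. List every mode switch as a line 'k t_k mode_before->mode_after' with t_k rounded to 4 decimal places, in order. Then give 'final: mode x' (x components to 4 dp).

1 1.0728 1->3
2 2.4979 3->2
3 4.0687 2->1
4 5.2442 1->3
final: 3 1.8967

Mode 1: guard c·x = -0.7974 hit at Δt = 1.0728 (t = 1.0728), x⁻ = (0.7974) → reset → x⁺ = (0.4138), jump to mode 3
Mode 3: guard c·x = 2.3658 hit at Δt = 1.4251 (t = 2.4979), x⁻ = (2.3658) → reset → x⁺ = (1.8938), jump to mode 2
Mode 2: guard c·x = 2.3078 hit at Δt = 1.5708 (t = 4.0687), x⁻ = (2.3078) → reset → x⁺ = (2.1062), jump to mode 1
Mode 1: guard c·x = -0.7974 hit at Δt = 1.1755 (t = 5.2442), x⁻ = (0.7974) → reset → x⁺ = (0.4138), jump to mode 3
Mode 3: flow for 1.0972 to horizon, guard not reached → x = (1.8967)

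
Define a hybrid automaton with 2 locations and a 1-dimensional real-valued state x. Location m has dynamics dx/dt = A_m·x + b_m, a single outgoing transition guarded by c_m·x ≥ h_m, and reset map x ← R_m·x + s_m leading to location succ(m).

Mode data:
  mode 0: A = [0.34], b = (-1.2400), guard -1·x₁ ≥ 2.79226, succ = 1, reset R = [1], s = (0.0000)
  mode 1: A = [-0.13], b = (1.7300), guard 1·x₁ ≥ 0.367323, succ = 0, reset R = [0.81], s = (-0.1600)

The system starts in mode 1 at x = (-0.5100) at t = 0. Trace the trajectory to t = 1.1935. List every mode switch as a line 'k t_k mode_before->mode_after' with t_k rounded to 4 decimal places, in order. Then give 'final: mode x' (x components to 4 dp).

1 0.5046 1->0
final: 0 -0.7887

Mode 1: guard c·x = 0.3673 hit at Δt = 0.5046 (t = 0.5046), x⁻ = (0.3673) → reset → x⁺ = (0.1375), jump to mode 0
Mode 0: flow for 0.6889 to horizon, guard not reached → x = (-0.7887)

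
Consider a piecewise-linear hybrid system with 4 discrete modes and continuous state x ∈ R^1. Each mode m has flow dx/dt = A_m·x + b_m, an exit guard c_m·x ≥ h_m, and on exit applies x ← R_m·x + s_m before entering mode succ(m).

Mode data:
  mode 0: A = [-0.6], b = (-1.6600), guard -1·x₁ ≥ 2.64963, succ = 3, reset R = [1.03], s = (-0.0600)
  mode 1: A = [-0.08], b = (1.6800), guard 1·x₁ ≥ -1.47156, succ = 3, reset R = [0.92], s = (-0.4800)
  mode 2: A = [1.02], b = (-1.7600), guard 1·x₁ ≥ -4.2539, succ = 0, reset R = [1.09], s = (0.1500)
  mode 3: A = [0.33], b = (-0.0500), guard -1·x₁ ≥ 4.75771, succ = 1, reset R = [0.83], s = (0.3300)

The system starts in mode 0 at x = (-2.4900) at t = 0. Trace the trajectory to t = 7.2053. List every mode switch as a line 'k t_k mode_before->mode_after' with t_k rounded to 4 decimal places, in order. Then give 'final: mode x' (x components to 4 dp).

Mode 0: guard c·x = 2.6496 hit at Δt = 1.4339 (t = 1.4339), x⁻ = (-2.6496) → reset → x⁺ = (-2.7891), jump to mode 3
Mode 3: guard c·x = 4.7577 hit at Δt = 1.5530 (t = 2.9869), x⁻ = (-4.7577) → reset → x⁺ = (-3.6189), jump to mode 1
Mode 1: guard c·x = -1.4716 hit at Δt = 1.1408 (t = 4.1277), x⁻ = (-1.4716) → reset → x⁺ = (-1.8338), jump to mode 3
Mode 3: guard c·x = 4.7577 hit at Δt = 2.7434 (t = 6.8711), x⁻ = (-4.7577) → reset → x⁺ = (-3.6189), jump to mode 1
Mode 1: flow for 0.3342 to horizon, guard not reached → x = (-2.9694)

1 1.4339 0->3
2 2.9869 3->1
3 4.1277 1->3
4 6.8711 3->1
final: 1 -2.9694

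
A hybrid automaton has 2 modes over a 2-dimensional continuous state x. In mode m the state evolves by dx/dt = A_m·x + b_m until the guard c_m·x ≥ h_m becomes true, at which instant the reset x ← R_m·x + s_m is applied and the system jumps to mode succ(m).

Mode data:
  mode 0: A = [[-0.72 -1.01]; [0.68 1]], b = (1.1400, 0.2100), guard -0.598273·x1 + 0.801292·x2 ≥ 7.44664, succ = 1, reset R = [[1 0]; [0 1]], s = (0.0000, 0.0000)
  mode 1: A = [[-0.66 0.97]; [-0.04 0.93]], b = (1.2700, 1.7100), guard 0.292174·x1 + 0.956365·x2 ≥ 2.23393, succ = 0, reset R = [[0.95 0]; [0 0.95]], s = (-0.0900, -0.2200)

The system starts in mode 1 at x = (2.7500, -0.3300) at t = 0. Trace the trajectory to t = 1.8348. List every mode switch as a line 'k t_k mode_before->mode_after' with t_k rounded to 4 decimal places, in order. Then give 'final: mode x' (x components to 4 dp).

1 0.9001 1->0
final: 0 -0.1179 5.0190

Mode 1: guard c·x = 2.2339 hit at Δt = 0.9001 (t = 0.9001), x⁻ = (2.7408, 1.4985) → reset → x⁺ = (2.5137, 1.2036), jump to mode 0
Mode 0: flow for 0.9347 to horizon, guard not reached → x = (-0.1179, 5.0190)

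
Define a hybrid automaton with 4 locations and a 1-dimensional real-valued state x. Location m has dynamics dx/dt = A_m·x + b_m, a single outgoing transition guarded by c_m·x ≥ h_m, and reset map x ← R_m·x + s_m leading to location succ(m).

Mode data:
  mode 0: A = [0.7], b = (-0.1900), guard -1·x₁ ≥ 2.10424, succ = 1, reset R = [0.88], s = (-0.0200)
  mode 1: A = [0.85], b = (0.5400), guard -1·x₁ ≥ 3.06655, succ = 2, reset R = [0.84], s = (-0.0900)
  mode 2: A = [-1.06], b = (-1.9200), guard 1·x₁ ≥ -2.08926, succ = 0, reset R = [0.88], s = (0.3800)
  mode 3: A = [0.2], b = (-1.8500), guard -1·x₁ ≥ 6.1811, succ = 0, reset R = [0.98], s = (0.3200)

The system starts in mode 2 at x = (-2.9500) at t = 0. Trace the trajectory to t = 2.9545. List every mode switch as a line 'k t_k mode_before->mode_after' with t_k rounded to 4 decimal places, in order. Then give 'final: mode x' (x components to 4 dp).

1 1.3304 2->0
2 1.7835 0->1
3 2.5790 1->2
final: 2 -2.3853

Mode 2: guard c·x = -2.0893 hit at Δt = 1.3304 (t = 1.3304), x⁻ = (-2.0893) → reset → x⁺ = (-1.4585), jump to mode 0
Mode 0: guard c·x = 2.1042 hit at Δt = 0.4531 (t = 1.7835), x⁻ = (-2.1042) → reset → x⁺ = (-1.8717), jump to mode 1
Mode 1: guard c·x = 3.0665 hit at Δt = 0.7955 (t = 2.5790), x⁻ = (-3.0665) → reset → x⁺ = (-2.6659), jump to mode 2
Mode 2: flow for 0.3755 to horizon, guard not reached → x = (-2.3853)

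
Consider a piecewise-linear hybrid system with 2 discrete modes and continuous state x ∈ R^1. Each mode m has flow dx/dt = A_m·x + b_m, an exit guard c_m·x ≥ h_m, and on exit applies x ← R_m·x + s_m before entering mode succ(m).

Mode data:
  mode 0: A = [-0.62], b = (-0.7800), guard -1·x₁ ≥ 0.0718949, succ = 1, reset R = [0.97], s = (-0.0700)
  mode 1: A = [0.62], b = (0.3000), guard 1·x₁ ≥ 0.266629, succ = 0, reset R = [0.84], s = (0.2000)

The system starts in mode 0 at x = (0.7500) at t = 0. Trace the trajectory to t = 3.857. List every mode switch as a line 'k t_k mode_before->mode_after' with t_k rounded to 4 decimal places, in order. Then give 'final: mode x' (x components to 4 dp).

Mode 0: guard c·x = 0.0719 hit at Δt = 0.8491 (t = 0.8491), x⁻ = (-0.0719) → reset → x⁺ = (-0.1397), jump to mode 1
Mode 1: guard c·x = 0.2666 hit at Δt = 1.2576 (t = 2.1067), x⁻ = (0.2666) → reset → x⁺ = (0.4240), jump to mode 0
Mode 0: guard c·x = 0.0719 hit at Δt = 0.5633 (t = 2.6700), x⁻ = (-0.0719) → reset → x⁺ = (-0.1397), jump to mode 1
Mode 1: flow for 1.1870 to horizon, guard not reached → x = (0.2345)

1 0.8491 0->1
2 2.1067 1->0
3 2.6700 0->1
final: 1 0.2345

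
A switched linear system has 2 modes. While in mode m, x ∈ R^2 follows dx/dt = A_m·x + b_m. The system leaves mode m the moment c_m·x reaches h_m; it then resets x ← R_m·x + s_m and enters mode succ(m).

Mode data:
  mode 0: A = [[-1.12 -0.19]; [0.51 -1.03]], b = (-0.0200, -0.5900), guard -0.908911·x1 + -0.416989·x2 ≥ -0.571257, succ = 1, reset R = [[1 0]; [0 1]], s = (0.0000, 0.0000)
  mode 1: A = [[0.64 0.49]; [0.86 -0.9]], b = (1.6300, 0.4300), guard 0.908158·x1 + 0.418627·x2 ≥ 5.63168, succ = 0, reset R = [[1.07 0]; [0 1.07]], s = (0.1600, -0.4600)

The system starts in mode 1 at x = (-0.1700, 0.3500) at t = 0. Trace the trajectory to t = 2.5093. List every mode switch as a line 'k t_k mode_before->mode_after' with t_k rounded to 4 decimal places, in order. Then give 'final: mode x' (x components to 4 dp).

1 1.5937 1->0
final: 0 1.8322 1.3736

Mode 1: guard c·x = 5.6317 hit at Δt = 1.5937 (t = 1.5937), x⁻ = (5.1431, 2.2955) → reset → x⁺ = (5.6631, 1.9961), jump to mode 0
Mode 0: flow for 0.9156 to horizon, guard not reached → x = (1.8322, 1.3736)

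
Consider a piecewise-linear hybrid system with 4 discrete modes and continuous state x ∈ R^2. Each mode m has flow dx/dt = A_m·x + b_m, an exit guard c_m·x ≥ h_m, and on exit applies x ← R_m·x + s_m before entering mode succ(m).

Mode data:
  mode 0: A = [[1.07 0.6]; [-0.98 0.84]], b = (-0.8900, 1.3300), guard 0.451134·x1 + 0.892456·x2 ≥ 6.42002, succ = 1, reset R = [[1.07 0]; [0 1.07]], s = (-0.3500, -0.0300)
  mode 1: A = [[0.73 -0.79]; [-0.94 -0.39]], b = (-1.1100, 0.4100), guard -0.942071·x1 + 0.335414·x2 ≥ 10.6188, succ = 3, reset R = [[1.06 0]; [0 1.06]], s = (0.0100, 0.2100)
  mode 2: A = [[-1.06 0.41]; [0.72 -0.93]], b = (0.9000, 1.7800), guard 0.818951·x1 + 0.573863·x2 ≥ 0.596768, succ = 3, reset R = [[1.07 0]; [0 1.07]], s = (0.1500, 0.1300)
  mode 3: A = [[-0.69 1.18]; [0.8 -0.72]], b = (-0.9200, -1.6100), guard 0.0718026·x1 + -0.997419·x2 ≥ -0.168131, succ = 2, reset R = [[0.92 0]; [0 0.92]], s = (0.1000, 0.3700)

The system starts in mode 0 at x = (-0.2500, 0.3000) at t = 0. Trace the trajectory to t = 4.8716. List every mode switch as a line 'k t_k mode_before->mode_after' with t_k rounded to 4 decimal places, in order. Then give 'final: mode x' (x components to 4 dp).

1 1.5471 0->1
2 2.3818 1->3
3 3.7062 3->2
4 4.4656 2->3
final: 3 0.1274 0.3722

Mode 0: guard c·x = 6.4200 hit at Δt = 1.5471 (t = 1.5471), x⁻ = (0.2036, 7.0907) → reset → x⁺ = (-0.1321, 7.5571), jump to mode 1
Mode 1: guard c·x = 10.6188 hit at Δt = 0.8347 (t = 2.3818), x⁻ = (-8.2779, 8.4088) → reset → x⁺ = (-8.7646, 9.1233), jump to mode 3
Mode 3: guard c·x = -0.1681 hit at Δt = 1.3244 (t = 3.7062), x⁻ = (-1.5343, 0.0581) → reset → x⁺ = (-1.3116, 0.4235), jump to mode 2
Mode 2: guard c·x = 0.5968 hit at Δt = 0.7594 (t = 4.4656), x⁻ = (0.0364, 0.9879) → reset → x⁺ = (0.1890, 1.1871), jump to mode 3
Mode 3: flow for 0.4060 to horizon, guard not reached → x = (0.1274, 0.3722)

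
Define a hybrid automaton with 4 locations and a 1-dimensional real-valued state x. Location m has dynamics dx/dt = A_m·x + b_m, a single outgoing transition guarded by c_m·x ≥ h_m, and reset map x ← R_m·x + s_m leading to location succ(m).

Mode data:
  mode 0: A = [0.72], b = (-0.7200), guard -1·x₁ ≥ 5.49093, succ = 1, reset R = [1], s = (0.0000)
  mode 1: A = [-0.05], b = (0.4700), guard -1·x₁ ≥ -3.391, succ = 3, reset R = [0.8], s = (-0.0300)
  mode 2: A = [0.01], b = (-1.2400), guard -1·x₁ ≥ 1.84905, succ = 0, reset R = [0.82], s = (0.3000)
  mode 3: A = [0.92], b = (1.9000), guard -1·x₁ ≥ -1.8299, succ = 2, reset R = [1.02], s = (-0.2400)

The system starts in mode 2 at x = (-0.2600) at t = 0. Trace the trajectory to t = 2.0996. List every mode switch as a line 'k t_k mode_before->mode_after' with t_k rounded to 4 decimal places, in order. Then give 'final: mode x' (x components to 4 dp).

1 1.2707 2->0
final: 0 -3.0253

Mode 2: guard c·x = 1.8491 hit at Δt = 1.2707 (t = 1.2707), x⁻ = (-1.8490) → reset → x⁺ = (-1.2162), jump to mode 0
Mode 0: flow for 0.8289 to horizon, guard not reached → x = (-3.0253)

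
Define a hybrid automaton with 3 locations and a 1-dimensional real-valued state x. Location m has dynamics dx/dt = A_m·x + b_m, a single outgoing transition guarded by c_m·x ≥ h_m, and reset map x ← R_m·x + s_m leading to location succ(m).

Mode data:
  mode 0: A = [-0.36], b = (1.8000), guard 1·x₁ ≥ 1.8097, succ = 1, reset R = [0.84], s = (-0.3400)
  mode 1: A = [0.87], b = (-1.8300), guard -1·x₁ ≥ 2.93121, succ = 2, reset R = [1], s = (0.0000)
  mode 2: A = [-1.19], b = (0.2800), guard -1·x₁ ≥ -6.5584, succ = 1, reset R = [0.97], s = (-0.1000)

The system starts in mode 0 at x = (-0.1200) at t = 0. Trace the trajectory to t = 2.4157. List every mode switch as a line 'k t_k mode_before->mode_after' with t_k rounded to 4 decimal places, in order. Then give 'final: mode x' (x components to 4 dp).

Mode 0: guard c·x = 1.8097 hit at Δt = 1.3140 (t = 1.3140), x⁻ = (1.8097) → reset → x⁺ = (1.1801), jump to mode 1
Mode 1: flow for 1.1017 to horizon, guard not reached → x = (-0.3043)

1 1.3140 0->1
final: 1 -0.3043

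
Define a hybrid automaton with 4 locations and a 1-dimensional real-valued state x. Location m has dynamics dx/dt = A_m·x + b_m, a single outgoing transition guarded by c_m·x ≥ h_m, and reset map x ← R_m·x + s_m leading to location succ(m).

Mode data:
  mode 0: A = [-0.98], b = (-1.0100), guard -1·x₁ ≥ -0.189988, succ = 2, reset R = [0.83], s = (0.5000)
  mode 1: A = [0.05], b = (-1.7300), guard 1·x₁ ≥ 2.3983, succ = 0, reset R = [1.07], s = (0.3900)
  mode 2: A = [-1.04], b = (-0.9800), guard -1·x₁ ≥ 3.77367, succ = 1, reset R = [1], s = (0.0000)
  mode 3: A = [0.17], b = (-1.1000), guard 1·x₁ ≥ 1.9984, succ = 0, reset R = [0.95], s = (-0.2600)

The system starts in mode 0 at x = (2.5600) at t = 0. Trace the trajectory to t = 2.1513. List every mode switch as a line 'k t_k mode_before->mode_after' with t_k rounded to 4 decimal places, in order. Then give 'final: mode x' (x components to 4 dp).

Mode 0: guard c·x = -0.1900 hit at Δt = 1.1010 (t = 1.1010), x⁻ = (0.1900) → reset → x⁺ = (0.6577), jump to mode 2
Mode 2: flow for 1.0503 to horizon, guard not reached → x = (-0.4056)

1 1.1010 0->2
final: 2 -0.4056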